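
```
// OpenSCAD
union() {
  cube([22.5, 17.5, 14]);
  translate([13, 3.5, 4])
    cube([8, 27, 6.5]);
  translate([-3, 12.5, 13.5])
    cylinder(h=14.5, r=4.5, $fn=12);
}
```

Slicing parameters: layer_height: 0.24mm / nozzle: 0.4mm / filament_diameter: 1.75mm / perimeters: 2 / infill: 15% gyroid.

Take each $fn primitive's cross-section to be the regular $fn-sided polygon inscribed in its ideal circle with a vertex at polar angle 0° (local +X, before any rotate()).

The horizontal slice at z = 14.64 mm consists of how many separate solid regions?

At z = 14.64 mm: the cube does not reach this height (z outside [0, 14]); the cube at (13, 3.5) is absent (z outside [4, 10.5]); the cylinder at (-3, 12.5): section is a regular 12-gon, circumradius r=4.5; Merging all regions: only the r=4.5 cylinder at (-3, 12.5) is present, so the union is just that shape — 1 connected region. The result has 1 disconnected region.

1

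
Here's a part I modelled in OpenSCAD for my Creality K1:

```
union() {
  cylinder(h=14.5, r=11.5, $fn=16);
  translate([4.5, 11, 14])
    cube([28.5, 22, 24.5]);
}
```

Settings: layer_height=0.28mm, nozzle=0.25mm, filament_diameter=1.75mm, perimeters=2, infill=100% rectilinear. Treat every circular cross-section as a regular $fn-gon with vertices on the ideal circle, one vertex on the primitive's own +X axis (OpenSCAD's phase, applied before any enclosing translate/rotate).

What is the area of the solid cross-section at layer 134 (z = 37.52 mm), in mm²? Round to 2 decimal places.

At z = 37.52 mm: the cylinder is absent (z outside [0, 14.5]); the cube at (4.5, 11) (footprint 28.5×22) is included at this height (area 627.00 mm²); Combining (union): only the 28.5×22 cube at (4.5, 11) is present, so the union is just that shape — area = 627.00 mm². Overall, the cross-section is a single solid region. Net area = 627.00 mm².

627.00 mm²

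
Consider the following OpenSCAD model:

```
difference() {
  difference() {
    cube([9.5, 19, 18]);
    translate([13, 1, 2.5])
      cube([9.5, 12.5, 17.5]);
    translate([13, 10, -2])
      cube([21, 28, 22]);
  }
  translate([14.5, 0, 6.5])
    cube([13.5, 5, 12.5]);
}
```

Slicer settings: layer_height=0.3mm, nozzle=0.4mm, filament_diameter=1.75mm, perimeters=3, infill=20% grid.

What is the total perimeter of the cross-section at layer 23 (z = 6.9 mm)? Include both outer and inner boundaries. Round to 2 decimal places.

At z = 6.9 mm: the cube (footprint 9.5×19) is included at this height (perimeter 57.00 mm); the cube at (13, 1) (footprint 9.5×12.5) is included at this height (perimeter 44.00 mm); the cube at (13, 10) (footprint 21×28) is included at this height (perimeter 98.00 mm); After the difference (first − rest): starting from the 9.5×19 cube, the 9.5×12.5 cube at (13, 1) misses the remaining region (no effect); the 21×28 cube at (13, 10) misses the remaining region (no effect) — boundary = 57.00 mm; the cube at (14.5, 0) is present — its section is the full 13.5×5 rectangle (perimeter 37.00 mm); After the difference (first − rest): starting from that combined region, the 13.5×5 cube at (14.5, 0) misses the remaining region (no effect) — boundary = 57.00 mm. Overall, the cross-section is a single solid region. Total boundary length (outer) = 57.00 mm.

57.00 mm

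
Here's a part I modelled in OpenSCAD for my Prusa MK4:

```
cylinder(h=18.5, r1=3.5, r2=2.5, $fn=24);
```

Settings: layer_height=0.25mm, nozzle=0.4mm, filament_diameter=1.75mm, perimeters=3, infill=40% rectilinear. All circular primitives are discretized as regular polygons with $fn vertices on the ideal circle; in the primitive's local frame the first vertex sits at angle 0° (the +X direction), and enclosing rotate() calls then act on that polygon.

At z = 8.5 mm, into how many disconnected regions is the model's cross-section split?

At z = 8.5 mm: the cone (r1=3.5→r2=2.5) has section circumradius 3.041 here — a regular 24-gon. The result has 1 disconnected region.

1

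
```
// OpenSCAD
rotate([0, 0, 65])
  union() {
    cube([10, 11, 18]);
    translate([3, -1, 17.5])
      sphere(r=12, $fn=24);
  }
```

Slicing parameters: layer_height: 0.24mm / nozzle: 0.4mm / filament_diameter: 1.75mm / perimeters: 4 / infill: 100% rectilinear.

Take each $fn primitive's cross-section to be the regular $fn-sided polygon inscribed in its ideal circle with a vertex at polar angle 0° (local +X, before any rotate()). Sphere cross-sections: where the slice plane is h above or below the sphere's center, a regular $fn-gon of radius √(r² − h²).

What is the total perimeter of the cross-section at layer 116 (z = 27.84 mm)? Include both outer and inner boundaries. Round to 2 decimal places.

38.15 mm

At z = 27.84 mm: the cube does not reach this height (z outside [0, 18]); the r=12 sphere at (3, -1) contributes a regular 24-gon of circumradius √(12²−10.34²) = 6.090 (perimeter = 2·24·6.090·sin(180°/24) = 38.15 mm); Merging all regions: only the r=12 sphere at (3, -1) is present, so the union is just that shape — boundary = 38.15 mm; (whole slice rotated 65° about Z — lengths, areas and connectivity unchanged). Overall, the cross-section is a single solid region. Total boundary length (outer) = 38.15 mm.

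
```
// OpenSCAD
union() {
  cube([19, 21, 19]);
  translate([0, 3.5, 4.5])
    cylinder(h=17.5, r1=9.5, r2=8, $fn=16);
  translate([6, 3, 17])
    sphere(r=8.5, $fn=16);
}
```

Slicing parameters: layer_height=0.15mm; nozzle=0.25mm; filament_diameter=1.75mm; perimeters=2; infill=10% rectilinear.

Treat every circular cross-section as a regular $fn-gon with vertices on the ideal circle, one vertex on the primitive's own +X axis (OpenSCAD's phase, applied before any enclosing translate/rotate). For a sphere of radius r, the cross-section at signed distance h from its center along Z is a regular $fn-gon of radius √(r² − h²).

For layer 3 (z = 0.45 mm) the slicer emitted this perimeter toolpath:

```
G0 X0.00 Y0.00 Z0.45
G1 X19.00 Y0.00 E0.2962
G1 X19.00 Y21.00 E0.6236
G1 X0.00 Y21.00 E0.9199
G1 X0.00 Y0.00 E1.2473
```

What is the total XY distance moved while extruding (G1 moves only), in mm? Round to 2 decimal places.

80.00 mm

Sum the Euclidean lengths of each G1 segment: total = 80.00 mm.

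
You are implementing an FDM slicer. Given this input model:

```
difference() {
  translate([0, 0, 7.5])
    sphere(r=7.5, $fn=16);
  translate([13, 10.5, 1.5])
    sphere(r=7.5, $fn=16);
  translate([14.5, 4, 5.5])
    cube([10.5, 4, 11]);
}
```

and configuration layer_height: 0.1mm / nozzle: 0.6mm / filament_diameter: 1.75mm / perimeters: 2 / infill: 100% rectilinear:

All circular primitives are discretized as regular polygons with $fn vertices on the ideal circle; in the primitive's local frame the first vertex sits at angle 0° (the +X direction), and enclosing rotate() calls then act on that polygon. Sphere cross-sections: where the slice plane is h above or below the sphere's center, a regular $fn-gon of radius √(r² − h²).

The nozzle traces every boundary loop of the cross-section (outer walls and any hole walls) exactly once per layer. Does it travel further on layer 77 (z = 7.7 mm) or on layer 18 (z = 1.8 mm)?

layer 77 (z = 7.7 mm)

Layer 77 (z = 7.7): the r=7.5 sphere contributes a regular 16-gon of circumradius √(7.5²−0.2²) = 7.497 (perimeter = 2·16·7.497·sin(180°/16) = 46.81 mm); the r=7.5 sphere at (13, 10.5) slices to a regular 16-gon of circumradius 4.220 (√(r²−h²) with h=6.2 from center) (perimeter = 2·16·4.220·sin(180°/16) = 26.35 mm); the cube at (14.5, 4) (footprint 10.5×4) is included at this height (perimeter 29.00 mm); Subtracting the remaining from the first: starting from the r=7.5 sphere, the r=7.5 sphere at (13, 10.5) misses the remaining region (no effect); the 10.5×4 cube at (14.5, 4) misses the remaining region (no effect) — boundary = 46.81 mm. So its perimeter = 46.81 mm. Layer 18 (z = 1.8): the sphere: section is a regular 16-gon, circumradius = √(r²−h²) = √(7.5²−5.7²) = 4.874 (perimeter = 2·16·4.874·sin(180°/16) = 30.43 mm); the r=7.5 sphere at (13, 10.5) contributes a regular 16-gon of circumradius √(7.5²−0.3²) = 7.494 (perimeter = 2·16·7.494·sin(180°/16) = 46.78 mm); the cube at (14.5, 4) is absent (z outside [5.5, 16.5]); After the difference (first − rest): starting from the r=7.5 sphere, the r=7.5 sphere at (13, 10.5) misses the remaining region (no effect) — boundary = 30.43 mm. So its perimeter = 30.43 mm. Layer 77 is larger (46.81 vs 30.43 mm).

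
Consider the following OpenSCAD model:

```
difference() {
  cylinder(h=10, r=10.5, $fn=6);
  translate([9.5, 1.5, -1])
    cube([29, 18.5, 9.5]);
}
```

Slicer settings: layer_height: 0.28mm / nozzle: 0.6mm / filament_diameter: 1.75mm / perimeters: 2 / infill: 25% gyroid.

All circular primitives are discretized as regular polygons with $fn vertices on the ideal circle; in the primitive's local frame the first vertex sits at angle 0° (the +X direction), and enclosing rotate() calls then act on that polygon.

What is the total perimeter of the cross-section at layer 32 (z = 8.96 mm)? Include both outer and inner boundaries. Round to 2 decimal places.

At z = 8.96 mm: the r=10.5 cylinder contributes a regular 6-gon of circumradius 10.5 (perimeter = 2·6·10.500·sin(180°/6) = 63.00 mm); the cube at (9.5, 1.5) does not reach this height (z outside [-1, 8.5]); Taking the first minus the rest: none of the subtracted shapes is present at this height, so the r=10.5 cylinder is unchanged — boundary = 63.00 mm. Overall, the cross-section is a single solid region. Total boundary length (outer) = 63.00 mm.

63.00 mm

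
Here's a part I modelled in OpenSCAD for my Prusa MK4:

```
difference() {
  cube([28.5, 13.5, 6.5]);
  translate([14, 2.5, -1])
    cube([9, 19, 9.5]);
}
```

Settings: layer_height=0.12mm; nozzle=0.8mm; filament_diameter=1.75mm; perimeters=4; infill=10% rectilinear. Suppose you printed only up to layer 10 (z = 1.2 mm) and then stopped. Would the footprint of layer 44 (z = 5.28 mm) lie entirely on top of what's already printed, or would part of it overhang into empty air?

Compare the two slices. At z = 1.2: the cube is present — its section is the full 28.5×13.5 rectangle (area 384.75 mm²); the cube at (14, 2.5) (footprint 9×19) is included at this height (area 171.00 mm²); After the difference (first − rest): starting from the 28.5×13.5 cube (384.75 mm²), the 9×19 cube at (14, 2.5) partially overlaps it — only the 99.00 mm² overlap (of its 171.00 mm²) is removed, clipping the outline — area = 285.75 mm². At z = 5.28: the cube (footprint 28.5×13.5) is included at this height (area 384.75 mm²); the cube at (14, 2.5) (footprint 9×19) is included at this height (area 171.00 mm²); Taking the first minus the rest: starting from the 28.5×13.5 cube (384.75 mm²), the 9×19 cube at (14, 2.5) partially overlaps it — only the 99.00 mm² overlap (of its 171.00 mm²) is removed, clipping the outline — area = 285.75 mm². Checking containment: the cross-section at z = 5.28 is a subset of the cross-section at z = 1.2.

entirely on top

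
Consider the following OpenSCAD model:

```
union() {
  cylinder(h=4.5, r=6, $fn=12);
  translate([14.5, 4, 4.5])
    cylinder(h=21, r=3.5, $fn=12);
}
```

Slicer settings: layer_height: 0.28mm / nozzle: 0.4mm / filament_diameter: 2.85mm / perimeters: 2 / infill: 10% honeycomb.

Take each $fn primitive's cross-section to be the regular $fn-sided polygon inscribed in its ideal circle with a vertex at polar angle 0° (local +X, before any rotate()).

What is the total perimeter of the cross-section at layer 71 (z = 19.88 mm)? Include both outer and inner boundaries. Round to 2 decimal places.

21.74 mm

At z = 19.88 mm: the cylinder is absent (z outside [0, 4.5]); the cylinder at (14.5, 4): section is a regular 12-gon, circumradius r=3.5 (perimeter = 2·12·3.500·sin(180°/12) = 21.74 mm); Merging all regions: only the r=3.5 cylinder at (14.5, 4) is present, so the union is just that shape — boundary = 21.74 mm. Overall, the cross-section is a single solid region. Total boundary length (outer) = 21.74 mm.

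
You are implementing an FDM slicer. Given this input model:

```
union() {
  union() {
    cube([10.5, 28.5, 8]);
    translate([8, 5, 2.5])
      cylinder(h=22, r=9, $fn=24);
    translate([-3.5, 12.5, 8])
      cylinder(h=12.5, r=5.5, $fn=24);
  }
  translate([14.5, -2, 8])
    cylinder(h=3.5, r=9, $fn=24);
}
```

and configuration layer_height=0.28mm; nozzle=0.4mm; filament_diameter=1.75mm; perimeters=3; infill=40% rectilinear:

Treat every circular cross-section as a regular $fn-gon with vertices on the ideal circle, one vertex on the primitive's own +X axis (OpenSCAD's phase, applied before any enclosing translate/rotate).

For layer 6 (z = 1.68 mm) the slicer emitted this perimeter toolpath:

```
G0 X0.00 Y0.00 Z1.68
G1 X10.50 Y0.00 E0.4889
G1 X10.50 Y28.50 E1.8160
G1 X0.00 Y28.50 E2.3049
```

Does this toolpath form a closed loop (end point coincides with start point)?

no

Start point (G0): (0.00, 0.00). End point (last G1): the path does not return to the start — open.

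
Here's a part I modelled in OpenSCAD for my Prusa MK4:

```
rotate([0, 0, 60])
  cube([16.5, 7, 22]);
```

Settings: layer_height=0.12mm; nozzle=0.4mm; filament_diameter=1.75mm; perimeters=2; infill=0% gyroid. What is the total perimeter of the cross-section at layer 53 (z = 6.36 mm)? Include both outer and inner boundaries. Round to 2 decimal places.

47.00 mm

At z = 6.36 mm: the cube (footprint 16.5×7) is included at this height (perimeter 47.00 mm); (whole slice rotated 60° about Z — lengths, areas and connectivity unchanged). Overall, the cross-section is a single solid region. Total boundary length (outer) = 47.00 mm.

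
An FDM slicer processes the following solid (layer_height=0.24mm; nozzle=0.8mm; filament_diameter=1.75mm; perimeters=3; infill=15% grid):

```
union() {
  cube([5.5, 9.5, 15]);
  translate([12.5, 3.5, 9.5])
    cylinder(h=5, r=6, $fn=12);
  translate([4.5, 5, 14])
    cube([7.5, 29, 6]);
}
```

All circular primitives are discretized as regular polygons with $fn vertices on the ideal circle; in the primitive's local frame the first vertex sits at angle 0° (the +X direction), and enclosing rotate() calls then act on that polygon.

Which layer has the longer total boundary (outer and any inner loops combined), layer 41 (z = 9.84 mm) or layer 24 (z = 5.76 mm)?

layer 41 (z = 9.84 mm)

Layer 41 (z = 9.84): the 5.5×9.5 cube contributes its full rectangle (perimeter 30.00 mm); the r=6 cylinder at (12.5, 3.5) contributes a regular 12-gon of circumradius 6 (perimeter = 2·12·6.000·sin(180°/12) = 37.27 mm); the cube at (4.5, 5) is absent (z outside [14, 20]); Combining (union): the 2 present regions are separate (no shared area or edge), so areas and boundary lengths simply add and each stays a separate island — boundary = 67.27 mm. So its perimeter = 67.27 mm. Layer 24 (z = 5.76): the cube (footprint 5.5×9.5) is included at this height (perimeter 30.00 mm); the cylinder at (12.5, 3.5) is absent (z outside [9.5, 14.5]); the cube at (4.5, 5) is absent (z outside [14, 20]); Combining (union): only the 5.5×9.5 cube is present, so the union is just that shape — boundary = 30.00 mm. So its perimeter = 30.00 mm. Layer 41 is larger (67.27 vs 30.00 mm).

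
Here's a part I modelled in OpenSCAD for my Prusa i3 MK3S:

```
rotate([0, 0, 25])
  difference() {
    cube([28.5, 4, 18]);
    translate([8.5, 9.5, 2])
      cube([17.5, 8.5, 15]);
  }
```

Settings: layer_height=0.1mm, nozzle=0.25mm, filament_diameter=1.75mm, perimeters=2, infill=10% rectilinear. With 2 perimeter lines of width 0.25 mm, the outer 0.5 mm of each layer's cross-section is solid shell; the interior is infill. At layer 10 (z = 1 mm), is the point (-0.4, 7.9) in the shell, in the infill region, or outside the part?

At z = 1 mm: the cube is present — its section is the full 28.5×4 rectangle; the cube at (8.5, 9.5) does not reach this height (z outside [2, 17]); Taking the first minus the rest: none of the subtracted shapes is present at this height, so the 28.5×4 cube is unchanged — 1 connected region; (whole slice rotated 25° about Z — lengths, areas and connectivity unchanged). Overall, the cross-section is a single solid region. Undo the 25° rotation: the query point maps to (2.976, 7.329) in the un-rotated model frame. The nearest boundary edge runs (28.50, 4.00)→(0.00, 4.00); distance from the point to it = 3.33 mm. The point is not inside any of the regions above, so it lies outside the cross-section (3.33 mm from the nearest boundary).

outside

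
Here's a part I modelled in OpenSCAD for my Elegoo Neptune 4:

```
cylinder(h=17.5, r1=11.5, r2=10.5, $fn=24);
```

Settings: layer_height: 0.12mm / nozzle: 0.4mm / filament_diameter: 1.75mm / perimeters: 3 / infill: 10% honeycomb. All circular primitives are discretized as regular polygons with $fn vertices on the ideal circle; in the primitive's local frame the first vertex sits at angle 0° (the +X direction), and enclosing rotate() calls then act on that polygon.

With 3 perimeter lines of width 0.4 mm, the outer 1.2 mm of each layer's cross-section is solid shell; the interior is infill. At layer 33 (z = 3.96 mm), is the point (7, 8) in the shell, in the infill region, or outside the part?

At z = 3.96 mm: the cone (r1=11.5→r2=10.5) has section circumradius 11.274 here — a regular 24-gon. Overall, the cross-section is a single solid region. The nearest boundary edge runs (7.97, 7.97)→(5.64, 9.76); distance from the point to it = 0.57 mm. The point is inside the cross-section, 0.57 mm from the nearest boundary — within the 1.2 mm shell band (3 × 0.4).

shell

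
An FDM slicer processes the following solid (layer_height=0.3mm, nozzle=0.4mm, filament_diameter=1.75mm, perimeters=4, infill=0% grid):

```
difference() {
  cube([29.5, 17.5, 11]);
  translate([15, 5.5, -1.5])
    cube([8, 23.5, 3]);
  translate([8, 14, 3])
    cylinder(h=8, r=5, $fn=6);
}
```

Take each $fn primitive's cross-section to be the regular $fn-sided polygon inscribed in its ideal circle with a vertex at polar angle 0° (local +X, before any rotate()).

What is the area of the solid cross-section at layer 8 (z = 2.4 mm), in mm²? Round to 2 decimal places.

At z = 2.4 mm: the cube is present — its section is the full 29.5×17.5 rectangle (area 516.25 mm²); the cube at (15, 5.5) does not reach this height (z outside [-1.5, 1.5]); the cylinder at (8, 14) is absent (z outside [3, 11]); After the difference (first − rest): none of the subtracted shapes is present at this height, so the 29.5×17.5 cube is unchanged — area = 516.25 mm². Overall, the cross-section is a single solid region. Net area = 516.25 mm².

516.25 mm²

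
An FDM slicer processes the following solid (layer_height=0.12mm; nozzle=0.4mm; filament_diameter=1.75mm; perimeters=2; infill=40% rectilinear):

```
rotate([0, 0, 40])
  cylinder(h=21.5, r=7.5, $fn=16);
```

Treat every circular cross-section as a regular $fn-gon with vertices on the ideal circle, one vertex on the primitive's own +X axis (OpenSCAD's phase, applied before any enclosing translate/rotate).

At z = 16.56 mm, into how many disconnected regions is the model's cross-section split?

At z = 16.56 mm: the r=7.5 cylinder contributes a regular 16-gon of circumradius 7.5; (whole slice rotated 40° about Z — lengths, areas and connectivity unchanged). The result has 1 disconnected region.

1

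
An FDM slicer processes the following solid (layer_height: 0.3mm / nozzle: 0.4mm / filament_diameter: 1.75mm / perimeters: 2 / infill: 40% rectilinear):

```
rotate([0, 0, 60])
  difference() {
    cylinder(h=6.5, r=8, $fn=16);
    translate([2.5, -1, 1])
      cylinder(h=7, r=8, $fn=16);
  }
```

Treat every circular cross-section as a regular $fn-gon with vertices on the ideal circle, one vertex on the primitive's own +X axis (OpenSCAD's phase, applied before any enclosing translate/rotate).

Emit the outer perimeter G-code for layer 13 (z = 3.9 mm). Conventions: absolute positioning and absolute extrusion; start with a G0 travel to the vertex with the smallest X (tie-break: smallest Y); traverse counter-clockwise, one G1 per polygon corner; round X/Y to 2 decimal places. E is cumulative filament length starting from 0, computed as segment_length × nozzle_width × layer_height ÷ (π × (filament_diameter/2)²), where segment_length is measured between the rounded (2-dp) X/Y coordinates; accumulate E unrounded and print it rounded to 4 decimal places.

At z = 3.9 mm: the r=8 cylinder contributes a regular 16-gon of circumradius 8; the cylinder at (2.5, -1): section is a regular 16-gon, circumradius r=8; Taking the first minus the rest: starting from the r=8 cylinder, the r=8 cylinder at (2.5, -1) partially overlaps it — only the 153.57 mm² overlap (of its 195.93 mm²) is removed, clipping the outline — 1 connected region; (whole slice rotated 60° about Z — lengths, areas and connectivity unchanged). The outline is a single polygon with 18 vertices. Extrusion per mm of travel: 0.4 × 0.3 / (π × 0.875²) = 0.049890. Accumulating E over each segment gives final E = 2.4926.

G0 X-7.93 Y1.04 Z3.90
G1 X-7.73 Y-2.07 E0.1555
G1 X-6.35 Y-4.87 E0.3112
G1 X-4.00 Y-6.93 E0.4671
G1 X-1.04 Y-7.93 E0.6230
G1 X2.07 Y-7.73 E0.7785
G1 X4.87 Y-6.35 E0.9342
G1 X5.83 Y-5.25 E1.0071
G1 X4.19 Y-6.06 E1.0983
G1 X1.07 Y-6.27 E1.2543
G1 X-1.88 Y-5.26 E1.4099
G1 X-4.23 Y-3.21 E1.5655
G1 X-5.61 Y-0.41 E1.7212
G1 X-5.82 Y2.71 E1.8772
G1 X-4.81 Y5.67 E2.0333
G1 X-3.71 Y6.92 E2.1163
G1 X-4.87 Y6.35 E2.1808
G1 X-6.93 Y4.00 E2.3367
G1 X-7.93 Y1.04 E2.4926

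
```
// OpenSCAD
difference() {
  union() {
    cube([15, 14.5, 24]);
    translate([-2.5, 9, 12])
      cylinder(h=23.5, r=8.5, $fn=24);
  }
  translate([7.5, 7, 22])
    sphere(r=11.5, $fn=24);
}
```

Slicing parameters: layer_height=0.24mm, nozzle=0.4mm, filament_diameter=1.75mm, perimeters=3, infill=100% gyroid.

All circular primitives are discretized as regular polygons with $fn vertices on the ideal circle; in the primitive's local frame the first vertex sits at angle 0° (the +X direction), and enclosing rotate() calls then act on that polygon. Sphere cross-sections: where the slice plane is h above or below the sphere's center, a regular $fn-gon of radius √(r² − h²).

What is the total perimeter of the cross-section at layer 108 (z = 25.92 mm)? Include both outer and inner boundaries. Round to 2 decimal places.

50.51 mm

At z = 25.92 mm: the cube is not intersected at this z (z outside [0, 24]); the cylinder at (-2.5, 9): section is a regular 24-gon, circumradius r=8.5 (perimeter = 2·24·8.500·sin(180°/24) = 53.25 mm); Combining (union): only the r=8.5 cylinder at (-2.5, 9) is present, so the union is just that shape — boundary = 53.25 mm; the r=11.5 sphere at (7.5, 7) contributes a regular 24-gon of circumradius √(11.5²−3.92²) = 10.811 (perimeter = 2·24·10.811·sin(180°/24) = 67.74 mm); Subtracting the remaining from the first: starting from the result so far, the r=11.5 sphere at (7.5, 7) partially overlaps it — only the 101.83 mm² overlap (of its 363.02 mm²) is removed, clipping the outline — boundary = 50.51 mm. Overall, the cross-section is a single solid region. Total boundary length (outer) = 50.51 mm.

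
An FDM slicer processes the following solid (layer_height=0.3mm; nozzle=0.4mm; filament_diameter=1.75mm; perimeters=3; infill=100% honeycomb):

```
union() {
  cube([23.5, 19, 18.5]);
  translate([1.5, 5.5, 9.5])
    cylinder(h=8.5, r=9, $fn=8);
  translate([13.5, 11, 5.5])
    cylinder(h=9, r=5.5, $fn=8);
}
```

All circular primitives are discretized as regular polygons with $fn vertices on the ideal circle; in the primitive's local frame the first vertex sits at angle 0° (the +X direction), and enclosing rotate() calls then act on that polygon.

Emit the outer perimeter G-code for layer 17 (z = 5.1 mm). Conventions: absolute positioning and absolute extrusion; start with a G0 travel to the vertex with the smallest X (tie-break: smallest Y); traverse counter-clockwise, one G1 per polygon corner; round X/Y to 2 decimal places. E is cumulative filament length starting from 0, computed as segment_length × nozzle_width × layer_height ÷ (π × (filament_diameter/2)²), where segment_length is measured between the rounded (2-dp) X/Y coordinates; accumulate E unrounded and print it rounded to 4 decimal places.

G0 X0.00 Y0.00 Z5.10
G1 X23.50 Y0.00 E1.1724
G1 X23.50 Y19.00 E2.1203
G1 X0.00 Y19.00 E3.2928
G1 X0.00 Y0.00 E4.2407

At z = 5.1 mm: the cube is present — its section is the full 23.5×19 rectangle; the cylinder at (1.5, 5.5) is absent (z outside [9.5, 18]); the cylinder at (13.5, 11) is not intersected at this z (z outside [5.5, 14.5]); Taking the union: only the 23.5×19 cube is present, so the union is just that shape — 1 connected region. The outline is a single polygon with 4 vertices. Extrusion per mm of travel: 0.4 × 0.3 / (π × 0.875²) = 0.049890. Accumulating E over each segment gives final E = 4.2407.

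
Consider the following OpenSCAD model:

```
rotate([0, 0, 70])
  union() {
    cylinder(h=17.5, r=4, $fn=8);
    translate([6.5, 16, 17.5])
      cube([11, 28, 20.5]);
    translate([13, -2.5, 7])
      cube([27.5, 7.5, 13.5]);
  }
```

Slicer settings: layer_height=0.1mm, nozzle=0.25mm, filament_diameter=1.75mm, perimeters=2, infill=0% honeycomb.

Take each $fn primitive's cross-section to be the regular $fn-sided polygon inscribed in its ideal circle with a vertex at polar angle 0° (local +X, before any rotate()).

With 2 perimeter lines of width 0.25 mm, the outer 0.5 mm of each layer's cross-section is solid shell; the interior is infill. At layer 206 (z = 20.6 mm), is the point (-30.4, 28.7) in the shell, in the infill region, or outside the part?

infill

At z = 20.6 mm: the cylinder is absent (z outside [0, 17.5]); the cube at (6.5, 16) is present — its section is the full 11×28 rectangle; the cube at (13, -2.5) is absent (z outside [7, 20.5]); Merging all regions: only the 11×28 cube at (6.5, 16) is present, so the union is just that shape — 1 connected region; (rotated 70° about Z; rotation is an isometry so areas/perimeters/island counts are preserved). Overall, the cross-section is a single solid region. Undo the 70° rotation: the query point maps to (16.572, 38.383) in the un-rotated model frame. The nearest boundary edge runs (17.50, 16.00)→(17.50, 44.00); distance from the point to it = 0.93 mm. The point is inside the cross-section and 0.93 mm from the nearest boundary — more than the 0.5 mm shell width (2 × 0.25), so it's in the infill interior.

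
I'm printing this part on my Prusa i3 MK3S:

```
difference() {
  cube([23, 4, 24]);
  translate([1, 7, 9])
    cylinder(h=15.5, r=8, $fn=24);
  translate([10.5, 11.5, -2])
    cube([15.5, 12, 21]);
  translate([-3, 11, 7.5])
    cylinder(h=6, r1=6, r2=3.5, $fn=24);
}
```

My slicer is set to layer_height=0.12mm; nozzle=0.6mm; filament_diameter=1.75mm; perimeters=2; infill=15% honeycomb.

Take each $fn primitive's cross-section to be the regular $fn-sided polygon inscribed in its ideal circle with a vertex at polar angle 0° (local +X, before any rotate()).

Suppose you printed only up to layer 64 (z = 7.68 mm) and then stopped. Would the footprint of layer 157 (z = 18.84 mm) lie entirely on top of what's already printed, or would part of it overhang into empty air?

Compare the two slices. At z = 7.68: the cube is present — its section is the full 23×4 rectangle (area 92.00 mm²); the cylinder at (1, 7) is not intersected at this z (z outside [9, 24.5]); the cube at (10.5, 11.5) (footprint 15.5×12) is included at this height (area 186.00 mm²); the cone at (-3, 11) contributes a regular 24-gon of circumradius 5.925 (interpolated between r1=6 and r2=3.5 at t=0.030) (area = (24/2)·5.925²·sin(360°/24) = 109.03 mm²); Subtracting the remaining from the first: starting from the 23×4 cube (92.00 mm²), the 15.5×12 cube at (10.5, 11.5) misses the remaining region (no effect); the cone at (-3, 11) misses the remaining region (no effect) — area = 92.00 mm². At z = 18.84: the cube is present — its section is the full 23×4 rectangle (area 92.00 mm²); the cylinder at (1, 7): section is a regular 24-gon, circumradius r=8 (area = (24/2)·8.000²·sin(360°/24) = 198.77 mm²); the cube at (10.5, 11.5) is present — its section is the full 15.5×12 rectangle (area 186.00 mm²); the cone at (-3, 11) is not intersected at this z (z outside [7.5, 13.5]); Subtracting the remaining from the first: starting from the 23×4 cube (92.00 mm²), the r=8 cylinder at (1, 7) partially overlaps it — only the 27.98 mm² overlap (of its 198.77 mm²) is removed, clipping the outline; the 15.5×12 cube at (10.5, 11.5) misses the remaining region (no effect) — area = 64.02 mm². Checking containment: the cross-section at z = 18.84 is a subset of the cross-section at z = 7.68.

entirely on top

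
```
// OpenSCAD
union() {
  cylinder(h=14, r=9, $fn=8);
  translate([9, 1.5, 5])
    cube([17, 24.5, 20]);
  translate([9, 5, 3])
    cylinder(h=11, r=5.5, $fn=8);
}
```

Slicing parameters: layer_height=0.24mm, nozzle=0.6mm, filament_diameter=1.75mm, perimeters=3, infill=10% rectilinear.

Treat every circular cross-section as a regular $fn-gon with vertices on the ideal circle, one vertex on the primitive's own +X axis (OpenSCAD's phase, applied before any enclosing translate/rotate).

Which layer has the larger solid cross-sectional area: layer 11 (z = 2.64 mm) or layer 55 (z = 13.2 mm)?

layer 55 (z = 13.2 mm)

Layer 11 (z = 2.64): the r=9 cylinder contributes a regular 8-gon of circumradius 9 (area = (8/2)·9.000²·sin(360°/8) = 229.10 mm²); the cube at (9, 1.5) does not reach this height (z outside [5, 25]); the cylinder at (9, 5) is not intersected at this z (z outside [3, 14]); Merging all regions: only the r=9 cylinder is present, so the union is just that shape — area = 229.10 mm². So its area = 229.10 mm². Layer 55 (z = 13.2): the cylinder: section is a regular 8-gon, circumradius r=9 (area = (8/2)·9.000²·sin(360°/8) = 229.10 mm²); the cube at (9, 1.5) (footprint 17×24.5) is included at this height (area 416.50 mm²); the r=5.5 cylinder at (9, 5) contributes a regular 8-gon of circumradius 5.5 (area = (8/2)·5.500²·sin(360°/8) = 85.56 mm²); Taking the union: the regions partially overlap — summed areas 731.16 mm² minus the doubly-counted overlap 59.11 mm² gives 672.05 mm² — area = 672.05 mm². So its area = 672.05 mm². Layer 55 is larger (672.05 vs 229.10 mm²).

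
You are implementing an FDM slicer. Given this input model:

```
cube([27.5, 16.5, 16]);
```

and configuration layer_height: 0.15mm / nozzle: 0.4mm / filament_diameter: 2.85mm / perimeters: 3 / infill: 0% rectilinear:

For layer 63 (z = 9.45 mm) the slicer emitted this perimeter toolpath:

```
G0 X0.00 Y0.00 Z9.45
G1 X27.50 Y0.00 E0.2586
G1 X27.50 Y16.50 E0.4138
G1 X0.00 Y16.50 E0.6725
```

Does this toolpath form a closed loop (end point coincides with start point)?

Start point (G0): (0.00, 0.00). End point (last G1): the path does not return to the start — open.

no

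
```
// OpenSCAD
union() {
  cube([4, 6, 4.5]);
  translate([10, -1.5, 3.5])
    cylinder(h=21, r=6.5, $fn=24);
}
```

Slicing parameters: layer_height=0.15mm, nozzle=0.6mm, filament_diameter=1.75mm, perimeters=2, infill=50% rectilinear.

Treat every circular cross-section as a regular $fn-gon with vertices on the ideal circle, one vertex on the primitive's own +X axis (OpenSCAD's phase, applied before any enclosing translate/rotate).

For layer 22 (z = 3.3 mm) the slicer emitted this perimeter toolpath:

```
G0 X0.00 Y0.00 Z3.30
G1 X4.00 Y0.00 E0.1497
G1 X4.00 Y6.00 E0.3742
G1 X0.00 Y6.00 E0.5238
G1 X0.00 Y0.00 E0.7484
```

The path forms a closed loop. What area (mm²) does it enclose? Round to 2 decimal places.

24.00 mm²

Apply the shoelace formula to the sequence of (X, Y) vertices; enclosed area = 24.00 mm².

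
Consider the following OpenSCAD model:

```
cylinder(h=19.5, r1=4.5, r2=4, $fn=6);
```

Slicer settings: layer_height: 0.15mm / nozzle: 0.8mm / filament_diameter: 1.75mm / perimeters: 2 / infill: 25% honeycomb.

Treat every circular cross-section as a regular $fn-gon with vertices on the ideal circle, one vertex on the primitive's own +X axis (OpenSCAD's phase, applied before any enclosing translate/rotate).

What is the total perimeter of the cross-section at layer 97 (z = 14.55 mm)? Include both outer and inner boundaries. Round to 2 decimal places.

At z = 14.55 mm: the cone contributes a regular 6-gon of circumradius 4.127 (interpolated between r1=4.5 and r2=4 at t=0.746) (perimeter = 2·6·4.127·sin(180°/6) = 24.76 mm). Overall, the cross-section is a single solid region. Total boundary length (outer) = 24.76 mm.

24.76 mm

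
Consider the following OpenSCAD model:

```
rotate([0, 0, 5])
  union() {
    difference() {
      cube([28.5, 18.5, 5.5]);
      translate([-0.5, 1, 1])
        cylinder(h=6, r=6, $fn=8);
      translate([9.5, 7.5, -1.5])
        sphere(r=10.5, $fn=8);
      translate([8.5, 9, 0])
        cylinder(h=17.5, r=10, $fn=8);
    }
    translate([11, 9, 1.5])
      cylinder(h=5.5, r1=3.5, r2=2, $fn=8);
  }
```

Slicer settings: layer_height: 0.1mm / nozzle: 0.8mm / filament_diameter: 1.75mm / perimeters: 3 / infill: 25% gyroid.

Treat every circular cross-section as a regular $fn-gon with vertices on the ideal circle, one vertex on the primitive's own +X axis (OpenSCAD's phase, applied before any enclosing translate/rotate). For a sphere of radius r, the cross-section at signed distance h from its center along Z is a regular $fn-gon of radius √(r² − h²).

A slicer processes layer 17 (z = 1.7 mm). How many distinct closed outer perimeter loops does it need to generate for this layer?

3

At z = 1.7 mm: the 28.5×18.5 cube contributes its full rectangle; the cylinder at (-0.5, 1): section is a regular 8-gon, circumradius r=6; the sphere at (9.5, 7.5): section is a regular 8-gon, circumradius = √(r²−h²) = √(10.5²−3.2²) = 10.000; the r=10 cylinder at (8.5, 9) gives a regular 8-gon of circumradius 10 (constant along its height); After the difference (first − rest): starting from the 28.5×18.5 cube, the r=6 cylinder at (-0.5, 1) partially overlaps it — only the 27.80 mm² overlap (of its 101.82 mm²) is removed, clipping the outline; the r=10.5 sphere at (9.5, 7.5) partially overlaps it — only the 247.75 mm² overlap (of its 282.87 mm²) is removed, clipping the outline; the r=10 cylinder at (8.5, 9) partially overlaps it — only the 27.90 mm² overlap (of its 282.84 mm²) is removed, clipping the outline — 2 connected regions; the cone at (11, 9): at t=0.036 of its height the radius interpolates to r₁+(r₂−r₁)t = 3.445, giving a regular 8-gon of that circumradius; Merging all regions: the 2 present regions are separate (no shared area or edge), so areas and boundary lengths simply add and each stays a separate island — 3 connected regions; (rotated 5° about Z; rotation is an isometry so areas/perimeters/island counts are preserved). The result has 3 disconnected regions.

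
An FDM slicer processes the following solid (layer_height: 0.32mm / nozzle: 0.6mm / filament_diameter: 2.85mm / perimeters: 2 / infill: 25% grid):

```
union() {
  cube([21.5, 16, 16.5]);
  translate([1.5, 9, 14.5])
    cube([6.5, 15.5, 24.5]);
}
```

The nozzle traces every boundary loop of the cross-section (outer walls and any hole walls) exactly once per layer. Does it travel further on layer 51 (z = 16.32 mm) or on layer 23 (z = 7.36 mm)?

layer 51 (z = 16.32 mm)

Layer 51 (z = 16.32): the cube (footprint 21.5×16) is included at this height (perimeter 75.00 mm); the cube at (1.5, 9) (footprint 6.5×15.5) is included at this height (perimeter 44.00 mm); Merging all regions: the regions partially overlap (shared area 45.50 mm²), so the edge portions inside another operand are dropped and the merged outline is re-measured after clipping — boundary = 92.00 mm. So its perimeter = 92.00 mm. Layer 23 (z = 7.36): the cube (footprint 21.5×16) is included at this height (perimeter 75.00 mm); the cube at (1.5, 9) does not reach this height (z outside [14.5, 39]); Merging all regions: only the 21.5×16 cube is present, so the union is just that shape — boundary = 75.00 mm. So its perimeter = 75.00 mm. Layer 51 is larger (92.00 vs 75.00 mm).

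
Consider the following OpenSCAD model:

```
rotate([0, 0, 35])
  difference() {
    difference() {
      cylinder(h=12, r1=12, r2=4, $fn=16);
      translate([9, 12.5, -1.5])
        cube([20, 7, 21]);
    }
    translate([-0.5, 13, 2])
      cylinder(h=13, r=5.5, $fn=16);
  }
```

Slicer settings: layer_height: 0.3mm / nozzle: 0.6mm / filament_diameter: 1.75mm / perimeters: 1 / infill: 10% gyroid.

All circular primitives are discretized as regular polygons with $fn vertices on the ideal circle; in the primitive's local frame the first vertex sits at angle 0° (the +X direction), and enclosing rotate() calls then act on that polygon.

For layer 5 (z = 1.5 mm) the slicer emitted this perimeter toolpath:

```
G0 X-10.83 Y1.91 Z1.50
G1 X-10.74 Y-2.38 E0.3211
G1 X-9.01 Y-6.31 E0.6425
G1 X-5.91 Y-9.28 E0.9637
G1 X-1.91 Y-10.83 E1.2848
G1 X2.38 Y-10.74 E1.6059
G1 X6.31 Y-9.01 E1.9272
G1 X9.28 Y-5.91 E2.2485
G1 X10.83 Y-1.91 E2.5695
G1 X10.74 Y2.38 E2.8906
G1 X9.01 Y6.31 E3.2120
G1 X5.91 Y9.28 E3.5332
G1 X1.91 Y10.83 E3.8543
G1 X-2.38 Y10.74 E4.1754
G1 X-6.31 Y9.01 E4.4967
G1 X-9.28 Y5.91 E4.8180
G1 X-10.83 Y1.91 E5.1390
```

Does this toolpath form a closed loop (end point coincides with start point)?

yes

Start point (G0): (-10.83, 1.91). End point (last G1): the path returns to the start — closed.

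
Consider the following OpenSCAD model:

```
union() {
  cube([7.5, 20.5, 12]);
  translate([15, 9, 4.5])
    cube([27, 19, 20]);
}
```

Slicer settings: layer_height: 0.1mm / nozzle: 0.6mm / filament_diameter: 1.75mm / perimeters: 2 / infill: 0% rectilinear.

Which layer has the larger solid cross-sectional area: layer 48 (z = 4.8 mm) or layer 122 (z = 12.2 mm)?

Layer 48 (z = 4.8): the cube (footprint 7.5×20.5) is included at this height (area 153.75 mm²); the cube at (15, 9) (footprint 27×19) is included at this height (area 513.00 mm²); Merging all regions: the 2 present regions are separate (no shared area or edge), so areas and boundary lengths simply add and each stays a separate island — area = 666.75 mm². So its area = 666.75 mm². Layer 122 (z = 12.2): the cube does not reach this height (z outside [0, 12]); the cube at (15, 9) is present — its section is the full 27×19 rectangle (area 513.00 mm²); Combining (union): only the 27×19 cube at (15, 9) is present, so the union is just that shape — area = 513.00 mm². So its area = 513.00 mm². Layer 48 is larger (666.75 vs 513.00 mm²).

layer 48 (z = 4.8 mm)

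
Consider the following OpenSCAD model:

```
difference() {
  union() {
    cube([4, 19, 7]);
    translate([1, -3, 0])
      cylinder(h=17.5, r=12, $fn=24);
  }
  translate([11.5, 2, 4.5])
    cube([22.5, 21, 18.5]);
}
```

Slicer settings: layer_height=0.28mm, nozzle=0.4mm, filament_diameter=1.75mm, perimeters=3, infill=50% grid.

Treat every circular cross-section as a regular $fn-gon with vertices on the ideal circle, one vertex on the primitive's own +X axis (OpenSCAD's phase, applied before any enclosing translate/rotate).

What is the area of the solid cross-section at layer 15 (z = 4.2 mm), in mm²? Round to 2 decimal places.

487.90 mm²

At z = 4.2 mm: the cube is present — its section is the full 4×19 rectangle (area 76.00 mm²); the r=12 cylinder at (1, -3) gives a regular 24-gon of circumradius 12 (constant along its height) (area = (24/2)·12.000²·sin(360°/24) = 447.24 mm²); Merging all regions: the regions partially overlap — summed areas 523.24 mm² minus the doubly-counted overlap 35.34 mm² gives 487.90 mm² — area = 487.90 mm²; the cube at (11.5, 2) is not intersected at this z (z outside [4.5, 23]); After the difference (first − rest): none of the subtracted shapes is present at this height, so the result so far is unchanged — area = 487.90 mm². Overall, the cross-section is a single solid region. Net area = 487.90 mm².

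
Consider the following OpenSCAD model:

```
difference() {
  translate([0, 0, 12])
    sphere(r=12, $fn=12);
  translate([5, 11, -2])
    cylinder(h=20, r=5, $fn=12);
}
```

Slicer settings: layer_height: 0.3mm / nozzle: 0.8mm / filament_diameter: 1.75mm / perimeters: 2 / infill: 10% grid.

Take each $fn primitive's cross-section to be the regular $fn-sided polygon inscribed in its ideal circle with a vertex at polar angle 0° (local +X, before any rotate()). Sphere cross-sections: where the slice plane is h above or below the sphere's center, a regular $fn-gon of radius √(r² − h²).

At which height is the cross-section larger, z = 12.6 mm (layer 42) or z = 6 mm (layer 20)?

layer 42 (z = 12.6 mm)

Layer 42 (z = 12.6): the r=12 sphere contributes a regular 12-gon of circumradius √(12²−0.6²) = 11.985 (area = (12/2)·11.985²·sin(360°/12) = 430.92 mm²); the r=5 cylinder at (5, 11) contributes a regular 12-gon of circumradius 5 (area = (12/2)·5.000²·sin(360°/12) = 75.00 mm²); After the difference (first − rest): starting from the r=12 sphere (430.92 mm²), the r=5 cylinder at (5, 11) partially overlaps it — only the 30.52 mm² overlap (of its 75.00 mm²) is removed, clipping the outline — area = 400.40 mm². So its area = 400.40 mm². Layer 20 (z = 6): the r=12 sphere contributes a regular 12-gon of circumradius √(12²−6²) = 10.392 (area = (12/2)·10.392²·sin(360°/12) = 324.00 mm²); the cylinder at (5, 11): section is a regular 12-gon, circumradius r=5 (area = (12/2)·5.000²·sin(360°/12) = 75.00 mm²); Taking the first minus the rest: starting from the r=12 sphere (324.00 mm²), the r=5 cylinder at (5, 11) partially overlaps it — only the 16.43 mm² overlap (of its 75.00 mm²) is removed, clipping the outline — area = 307.57 mm². So its area = 307.57 mm². Layer 42 is larger (400.40 vs 307.57 mm²).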